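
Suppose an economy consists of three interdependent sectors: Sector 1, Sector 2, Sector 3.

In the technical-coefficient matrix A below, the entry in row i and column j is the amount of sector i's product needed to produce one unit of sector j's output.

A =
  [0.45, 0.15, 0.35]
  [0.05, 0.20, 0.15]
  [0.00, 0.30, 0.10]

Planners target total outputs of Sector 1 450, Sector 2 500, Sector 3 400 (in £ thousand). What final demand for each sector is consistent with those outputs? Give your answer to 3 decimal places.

I − A =
  [   0.55    -0.15    -0.35]
  [  -0.05     0.80    -0.15]
  [   0.00    -0.30     0.90]
d = (I − A) x:
  d_1 = (+0.55)·450 + (-0.15)·500 + (-0.35)·400 = 32.500
  d_2 = (-0.05)·450 + (+0.80)·500 + (-0.15)·400 = 317.500
  d_3 = (+0.00)·450 + (-0.30)·500 + (+0.90)·400 = 210.000

d_1 = 32.500, d_2 = 317.500, d_3 = 210.000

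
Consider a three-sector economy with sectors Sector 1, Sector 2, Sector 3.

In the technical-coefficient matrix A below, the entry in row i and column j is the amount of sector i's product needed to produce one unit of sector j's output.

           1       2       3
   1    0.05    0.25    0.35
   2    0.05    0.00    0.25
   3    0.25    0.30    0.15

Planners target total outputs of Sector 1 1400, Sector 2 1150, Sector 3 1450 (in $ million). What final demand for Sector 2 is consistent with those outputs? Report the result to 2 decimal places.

d_2 = 717.50

I − A =
  [   0.95    -0.25    -0.35]
  [  -0.05     1.00    -0.25]
  [  -0.25    -0.30     0.85]
d = (I − A) x:
  d_1 = (+0.95)·1400 + (-0.25)·1150 + (-0.35)·1450 = 535.00
  d_2 = (-0.05)·1400 + (+1.00)·1150 + (-0.25)·1450 = 717.50
  d_3 = (-0.25)·1400 + (-0.30)·1150 + (+0.85)·1450 = 537.50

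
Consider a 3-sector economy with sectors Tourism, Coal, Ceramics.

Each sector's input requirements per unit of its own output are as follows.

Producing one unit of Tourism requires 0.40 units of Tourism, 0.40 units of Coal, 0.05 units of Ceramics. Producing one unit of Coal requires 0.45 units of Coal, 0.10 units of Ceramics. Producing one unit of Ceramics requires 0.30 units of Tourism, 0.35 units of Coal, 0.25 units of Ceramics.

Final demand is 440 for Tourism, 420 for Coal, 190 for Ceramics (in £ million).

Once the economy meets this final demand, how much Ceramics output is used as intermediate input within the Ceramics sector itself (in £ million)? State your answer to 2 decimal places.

I − A =
  [   0.60     0.00    -0.30]
  [  -0.40     0.55    -0.35]
  [  -0.05    -0.10     0.75]
Cofactors of I−A, C_ij = (−1)^(i+j)·(minor ij) (rows/columns in the sector order above):
  C_11 = (0.55)(0.75) − (-0.35)(-0.10) = 0.3775
  C_12 = −[(-0.40)(0.75) − (-0.35)(-0.05)] = 0.3175
  C_13 = (-0.40)(-0.10) − (0.55)(-0.05) = 0.0675
  C_21 = −[(0.00)(0.75) − (-0.30)(-0.10)] = 0.0300
  C_22 = (0.60)(0.75) − (-0.30)(-0.05) = 0.4350
  C_23 = −[(0.60)(-0.10) − (0.00)(-0.05)] = 0.0600
  C_31 = (0.00)(-0.35) − (-0.30)(0.55) = 0.1650
  C_32 = −[(0.60)(-0.35) − (-0.30)(-0.40)] = 0.3300
  C_33 = (0.60)(0.55) − (0.00)(-0.40) = 0.3300
det(I−A) = Σ_j (I−A)_1j·C_1j = (0.60)(0.3775) + (0.00)(0.3175) + (-0.30)(0.0675) = 0.20625
adj(I−A) = Cᵀ =
  [ 0.3775   0.0300   0.1650]
  [ 0.3175   0.4350   0.3300]
  [ 0.0675   0.0600   0.3300]
(I − A)⁻¹ = adj(I−A) / det(I−A) ≈
  [   1.8303     0.1455     0.8000]
  [   1.5394     2.1091     1.6000]
  [   0.3273     0.2909     1.6000]
First solve x = (I − A)⁻¹ d = adj(I−A)·d / det(I−A); in particular x_3 = (0.0675·440 + 0.0600·420 + 0.3300·190) / 0.20625 = 117.60 / 0.20625 ≈ 570.1818.
Intermediate flow from 3 to 3: z_33 = a_33 · x_3 = 0.25 × 117.60 / 0.20625 = 29.40 / 0.20625 ≈ 142.55.

z_33 = 142.55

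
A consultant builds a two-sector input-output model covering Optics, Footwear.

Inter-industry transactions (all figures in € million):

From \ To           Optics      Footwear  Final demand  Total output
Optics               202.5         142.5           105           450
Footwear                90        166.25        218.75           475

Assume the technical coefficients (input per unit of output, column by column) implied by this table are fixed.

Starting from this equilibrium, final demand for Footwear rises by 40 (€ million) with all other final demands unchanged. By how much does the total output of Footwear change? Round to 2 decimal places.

Technical coefficients a_ij = z_ij / X_j:
  a_11 = 202.5/450 = 0.45, a_21 = 90/450 = 0.20
  a_12 = 142.5/475 = 0.30, a_22 = 166.25/475 = 0.35
I − A =
  [   0.55    -0.30]
  [  -0.20     0.65]
det(I−A) = (0.55)(0.65) − (-0.30)(-0.20) = 0.2975
adj(I−A) = [[0.65, 0.30], [0.20, 0.55]]
(I − A)⁻¹ = adj(I−A) / det(I−A) ≈
  [   2.1849     1.0084]
  [   0.6723     1.8487]
Δx = (I − A)⁻¹ Δd with Δd having +40 in the Footwear component and 0 elsewhere.
So Δx_2 = L_22 · (+40), where L_22 = adj(I−A)_22 / det(I−A) = 0.55 / 0.2975.
Δx_2 = 0.55 × (+40) / 0.2975 = 22.00 / 0.2975 ≈ 73.95.

Δx_2 = 73.95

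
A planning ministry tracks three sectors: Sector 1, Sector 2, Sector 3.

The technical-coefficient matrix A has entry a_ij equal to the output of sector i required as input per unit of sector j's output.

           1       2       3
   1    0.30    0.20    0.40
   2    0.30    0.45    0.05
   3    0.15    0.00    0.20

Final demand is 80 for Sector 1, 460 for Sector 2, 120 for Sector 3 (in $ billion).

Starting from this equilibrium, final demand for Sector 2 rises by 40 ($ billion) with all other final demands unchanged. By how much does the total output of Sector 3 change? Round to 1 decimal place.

Δx_3 = 5.3

I − A =
  [   0.70    -0.20    -0.40]
  [  -0.30     0.55    -0.05]
  [  -0.15     0.00     0.80]
Cofactors of I−A, C_ij = (−1)^(i+j)·(minor ij) (rows/columns in the sector order above):
  C_11 = (0.55)(0.80) − (-0.05)(0.00) = 0.4400
  C_12 = −[(-0.30)(0.80) − (-0.05)(-0.15)] = 0.2475
  C_13 = (-0.30)(0.00) − (0.55)(-0.15) = 0.0825
  C_21 = −[(-0.20)(0.80) − (-0.40)(0.00)] = 0.1600
  C_22 = (0.70)(0.80) − (-0.40)(-0.15) = 0.5000
  C_23 = −[(0.70)(0.00) − (-0.20)(-0.15)] = 0.0300
  C_31 = (-0.20)(-0.05) − (-0.40)(0.55) = 0.2300
  C_32 = −[(0.70)(-0.05) − (-0.40)(-0.30)] = 0.1550
  C_33 = (0.70)(0.55) − (-0.20)(-0.30) = 0.3250
det(I−A) = Σ_j (I−A)_1j·C_1j = (0.70)(0.4400) + (-0.20)(0.2475) + (-0.40)(0.0825) = 0.2255
adj(I−A) = Cᵀ =
  [ 0.4400   0.1600   0.2300]
  [ 0.2475   0.5000   0.1550]
  [ 0.0825   0.0300   0.3250]
(I − A)⁻¹ = adj(I−A) / det(I−A) ≈
  [   1.9512     0.7095     1.0200]
  [   1.0976     2.2173     0.6874]
  [   0.3659     0.1330     1.4412]
Δx = (I − A)⁻¹ Δd with Δd having +40 in the Sector 2 component and 0 elsewhere.
So Δx_3 = L_32 · (+40), where L_32 = adj(I−A)_32 / det(I−A) = 0.0300 / 0.2255.
Δx_3 = 0.0300 × (+40) / 0.2255 = 1.20 / 0.2255 ≈ 5.3.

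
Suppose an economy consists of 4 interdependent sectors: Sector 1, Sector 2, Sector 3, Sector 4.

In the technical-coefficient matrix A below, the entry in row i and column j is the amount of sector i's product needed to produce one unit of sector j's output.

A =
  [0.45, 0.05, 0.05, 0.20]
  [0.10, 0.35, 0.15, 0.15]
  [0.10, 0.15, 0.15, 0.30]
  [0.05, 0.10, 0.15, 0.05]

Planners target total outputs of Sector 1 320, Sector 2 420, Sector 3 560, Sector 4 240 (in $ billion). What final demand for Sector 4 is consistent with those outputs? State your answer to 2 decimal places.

d_4 = 86.00

I − A =
  [   0.55    -0.05    -0.05    -0.20]
  [  -0.10     0.65    -0.15    -0.15]
  [  -0.10    -0.15     0.85    -0.30]
  [  -0.05    -0.10    -0.15     0.95]
d = (I − A) x:
  d_1 = (+0.55)·320 + (-0.05)·420 + (-0.05)·560 + (-0.20)·240 = 79.00
  d_2 = (-0.10)·320 + (+0.65)·420 + (-0.15)·560 + (-0.15)·240 = 121.00
  d_3 = (-0.10)·320 + (-0.15)·420 + (+0.85)·560 + (-0.30)·240 = 309.00
  d_4 = (-0.05)·320 + (-0.10)·420 + (-0.15)·560 + (+0.95)·240 = 86.00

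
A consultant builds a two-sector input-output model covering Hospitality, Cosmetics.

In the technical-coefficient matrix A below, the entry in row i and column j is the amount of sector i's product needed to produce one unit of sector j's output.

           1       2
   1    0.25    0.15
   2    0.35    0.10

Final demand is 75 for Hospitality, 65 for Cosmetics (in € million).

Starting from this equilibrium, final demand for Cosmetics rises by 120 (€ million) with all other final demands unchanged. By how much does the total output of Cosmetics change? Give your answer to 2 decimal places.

Δx_2 = 144.58

I − A =
  [   0.75    -0.15]
  [  -0.35     0.90]
det(I−A) = (0.75)(0.90) − (-0.15)(-0.35) = 0.6225
adj(I−A) = [[0.90, 0.15], [0.35, 0.75]]
(I − A)⁻¹ = adj(I−A) / det(I−A) ≈
  [   1.4458     0.2410]
  [   0.5622     1.2048]
Δx = (I − A)⁻¹ Δd with Δd having +120 in the Cosmetics component and 0 elsewhere.
So Δx_2 = L_22 · (+120), where L_22 = adj(I−A)_22 / det(I−A) = 0.75 / 0.6225.
Δx_2 = 0.75 × (+120) / 0.6225 = 90.00 / 0.6225 ≈ 144.58.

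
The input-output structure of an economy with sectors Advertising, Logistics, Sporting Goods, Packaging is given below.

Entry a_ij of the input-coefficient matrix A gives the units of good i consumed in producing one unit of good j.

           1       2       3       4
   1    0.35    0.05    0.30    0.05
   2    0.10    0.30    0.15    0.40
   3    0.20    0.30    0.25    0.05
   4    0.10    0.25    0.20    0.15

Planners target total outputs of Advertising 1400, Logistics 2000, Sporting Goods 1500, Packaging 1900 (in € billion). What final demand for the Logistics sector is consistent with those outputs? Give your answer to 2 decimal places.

d_2 = 275.00

I − A =
  [   0.65    -0.05    -0.30    -0.05]
  [  -0.10     0.70    -0.15    -0.40]
  [  -0.20    -0.30     0.75    -0.05]
  [  -0.10    -0.25    -0.20     0.85]
d = (I − A) x:
  d_1 = (+0.65)·1400 + (-0.05)·2000 + (-0.30)·1500 + (-0.05)·1900 = 265.00
  d_2 = (-0.10)·1400 + (+0.70)·2000 + (-0.15)·1500 + (-0.40)·1900 = 275.00
  d_3 = (-0.20)·1400 + (-0.30)·2000 + (+0.75)·1500 + (-0.05)·1900 = 150.00
  d_4 = (-0.10)·1400 + (-0.25)·2000 + (-0.20)·1500 + (+0.85)·1900 = 675.00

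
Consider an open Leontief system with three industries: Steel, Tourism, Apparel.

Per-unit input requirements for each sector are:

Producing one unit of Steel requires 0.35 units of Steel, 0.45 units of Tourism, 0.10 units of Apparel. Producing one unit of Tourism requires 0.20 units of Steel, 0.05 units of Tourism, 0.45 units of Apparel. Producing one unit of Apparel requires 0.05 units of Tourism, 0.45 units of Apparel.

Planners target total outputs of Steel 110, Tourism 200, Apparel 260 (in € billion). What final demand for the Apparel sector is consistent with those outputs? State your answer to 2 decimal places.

d_3 = 42.00

I − A =
  [   0.65    -0.20     0.00]
  [  -0.45     0.95    -0.05]
  [  -0.10    -0.45     0.55]
d = (I − A) x:
  d_1 = (+0.65)·110 + (-0.20)·200 + (+0.00)·260 = 31.50
  d_2 = (-0.45)·110 + (+0.95)·200 + (-0.05)·260 = 127.50
  d_3 = (-0.10)·110 + (-0.45)·200 + (+0.55)·260 = 42.00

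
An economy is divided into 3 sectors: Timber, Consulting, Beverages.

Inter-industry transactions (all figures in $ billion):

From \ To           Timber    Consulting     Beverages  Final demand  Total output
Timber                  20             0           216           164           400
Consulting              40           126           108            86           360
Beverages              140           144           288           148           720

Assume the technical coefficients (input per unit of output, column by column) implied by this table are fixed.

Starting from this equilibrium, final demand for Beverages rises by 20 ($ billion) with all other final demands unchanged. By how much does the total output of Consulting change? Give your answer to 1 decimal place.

Δx_C = 14.8

Technical coefficients a_ij = z_ij / X_j:
  a_TT = 20/400 = 0.05, a_CT = 40/400 = 0.10, a_BT = 140/400 = 0.35
  a_TC = 0/360 = 0.00, a_CC = 126/360 = 0.35, a_BC = 144/360 = 0.40
  a_TB = 216/720 = 0.30, a_CB = 108/720 = 0.15, a_BB = 288/720 = 0.40
I − A =
  [   0.95     0.00    -0.30]
  [  -0.10     0.65    -0.15]
  [  -0.35    -0.40     0.60]
Cofactors of I−A, C_ij = (−1)^(i+j)·(minor ij) (rows/columns in the sector order above):
  C_11 = (0.65)(0.60) − (-0.15)(-0.40) = 0.3300
  C_12 = −[(-0.10)(0.60) − (-0.15)(-0.35)] = 0.1125
  C_13 = (-0.10)(-0.40) − (0.65)(-0.35) = 0.2675
  C_21 = −[(0.00)(0.60) − (-0.30)(-0.40)] = 0.1200
  C_22 = (0.95)(0.60) − (-0.30)(-0.35) = 0.4650
  C_23 = −[(0.95)(-0.40) − (0.00)(-0.35)] = 0.3800
  C_31 = (0.00)(-0.15) − (-0.30)(0.65) = 0.1950
  C_32 = −[(0.95)(-0.15) − (-0.30)(-0.10)] = 0.1725
  C_33 = (0.95)(0.65) − (0.00)(-0.10) = 0.6175
det(I−A) = Σ_j (I−A)_1j·C_1j = (0.95)(0.3300) + (0.00)(0.1125) + (-0.30)(0.2675) = 0.23325
adj(I−A) = Cᵀ =
  [ 0.3300   0.1200   0.1950]
  [ 0.1125   0.4650   0.1725]
  [ 0.2675   0.3800   0.6175]
(I − A)⁻¹ = adj(I−A) / det(I−A) ≈
  [   1.4148     0.5145     0.8360]
  [   0.4823     1.9936     0.7395]
  [   1.1468     1.6292     2.6474]
Δx = (I − A)⁻¹ Δd with Δd having +20 in the Beverages component and 0 elsewhere.
So Δx_C = L_CB · (+20), where L_CB = adj(I−A)_CB / det(I−A) = 0.1725 / 0.23325.
Δx_C = 0.1725 × (+20) / 0.23325 = 3.45 / 0.23325 ≈ 14.8.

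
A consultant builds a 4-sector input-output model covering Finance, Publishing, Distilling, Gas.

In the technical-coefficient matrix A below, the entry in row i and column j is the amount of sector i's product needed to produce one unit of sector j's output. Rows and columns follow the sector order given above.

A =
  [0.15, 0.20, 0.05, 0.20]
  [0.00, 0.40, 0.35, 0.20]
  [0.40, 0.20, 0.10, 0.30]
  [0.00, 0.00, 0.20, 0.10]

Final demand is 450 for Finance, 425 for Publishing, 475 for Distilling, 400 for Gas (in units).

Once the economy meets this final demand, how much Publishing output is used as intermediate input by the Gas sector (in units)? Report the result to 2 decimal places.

I − A =
  [   0.85    -0.20    -0.05    -0.20]
  [   0.00     0.60    -0.35    -0.20]
  [  -0.40    -0.20     0.90    -0.30]
  [   0.00     0.00    -0.20     0.90]
Compute the cofactors C_ij = (−1)^(i+j)·(3×3 minor ij) of I−A; the adjugate is their transpose:
adj(I−A) = Cᵀ =
  [ 0.37900   0.16700   0.12200   0.16200]
  [ 0.14200   0.60350   0.30175   0.26625]
  [ 0.21600   0.22500   0.45900   0.25100]
  [ 0.04800   0.05000   0.10200   0.35950]
det(I−A) = Σ_j (I−A)_1j·C_1j = (0.85)(0.37900) + (-0.20)(0.14200) + (-0.05)(0.21600) + (-0.20)(0.04800) = 0.27335
(I − A)⁻¹ = adj(I−A) / det(I−A) ≈
  [   1.3865     0.6109     0.4463     0.5926]
  [   0.5195     2.2078     1.1039     0.9740]
  [   0.7902     0.8231     1.6792     0.9182]
  [   0.1756     0.1829     0.3731     1.3152]
First solve x = (I − A)⁻¹ d = adj(I−A)·d / det(I−A); in particular x_G = (0.04800·450 + 0.05000·425 + 0.10200·475 + 0.35950·400) / 0.27335 = 235.10 / 0.27335 ≈ 860.0695.
Intermediate flow from P to G: z_PG = a_PG · x_G = 0.20 × 235.10 / 0.27335 = 47.02 / 0.27335 ≈ 172.01.

z_PG = 172.01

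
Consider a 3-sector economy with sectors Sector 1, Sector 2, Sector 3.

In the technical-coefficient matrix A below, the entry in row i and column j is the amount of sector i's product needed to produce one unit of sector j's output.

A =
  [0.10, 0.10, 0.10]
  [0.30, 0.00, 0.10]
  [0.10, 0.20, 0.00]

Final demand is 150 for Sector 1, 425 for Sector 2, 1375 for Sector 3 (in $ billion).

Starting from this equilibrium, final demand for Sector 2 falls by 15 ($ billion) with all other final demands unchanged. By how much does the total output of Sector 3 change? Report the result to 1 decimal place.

Δx_3 = -3.4

I − A =
  [   0.90    -0.10    -0.10]
  [  -0.30     1.00    -0.10]
  [  -0.10    -0.20     1.00]
Cofactors of I−A, C_ij = (−1)^(i+j)·(minor ij) (rows/columns in the sector order above):
  C_11 = (1.00)(1.00) − (-0.10)(-0.20) = 0.9800
  C_12 = −[(-0.30)(1.00) − (-0.10)(-0.10)] = 0.3100
  C_13 = (-0.30)(-0.20) − (1.00)(-0.10) = 0.1600
  C_21 = −[(-0.10)(1.00) − (-0.10)(-0.20)] = 0.1200
  C_22 = (0.90)(1.00) − (-0.10)(-0.10) = 0.8900
  C_23 = −[(0.90)(-0.20) − (-0.10)(-0.10)] = 0.1900
  C_31 = (-0.10)(-0.10) − (-0.10)(1.00) = 0.1100
  C_32 = −[(0.90)(-0.10) − (-0.10)(-0.30)] = 0.1200
  C_33 = (0.90)(1.00) − (-0.10)(-0.30) = 0.8700
det(I−A) = Σ_j (I−A)_1j·C_1j = (0.90)(0.9800) + (-0.10)(0.3100) + (-0.10)(0.1600) = 0.8350
adj(I−A) = Cᵀ =
  [ 0.9800   0.1200   0.1100]
  [ 0.3100   0.8900   0.1200]
  [ 0.1600   0.1900   0.8700]
(I − A)⁻¹ = adj(I−A) / det(I−A) ≈
  [   1.1737     0.1437     0.1317]
  [   0.3713     1.0659     0.1437]
  [   0.1916     0.2275     1.0419]
Δx = (I − A)⁻¹ Δd with Δd having -15 in the Sector 2 component and 0 elsewhere.
So Δx_3 = L_32 · (-15), where L_32 = adj(I−A)_32 / det(I−A) = 0.1900 / 0.8350.
Δx_3 = 0.1900 × (-15) / 0.8350 = -2.85 / 0.8350 ≈ -3.4.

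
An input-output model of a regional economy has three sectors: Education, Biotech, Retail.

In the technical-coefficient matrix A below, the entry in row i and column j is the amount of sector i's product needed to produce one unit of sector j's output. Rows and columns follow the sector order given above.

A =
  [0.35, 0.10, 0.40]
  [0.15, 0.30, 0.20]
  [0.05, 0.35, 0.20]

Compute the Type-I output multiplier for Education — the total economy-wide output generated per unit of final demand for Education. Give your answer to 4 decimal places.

m_E = 2.6155

I − A =
  [   0.65    -0.10    -0.40]
  [  -0.15     0.70    -0.20]
  [  -0.05    -0.35     0.80]
Cofactors of I−A, C_ij = (−1)^(i+j)·(minor ij) (rows/columns in the sector order above):
  C_11 = (0.70)(0.80) − (-0.20)(-0.35) = 0.4900
  C_12 = −[(-0.15)(0.80) − (-0.20)(-0.05)] = 0.1300
  C_13 = (-0.15)(-0.35) − (0.70)(-0.05) = 0.0875
  C_21 = −[(-0.10)(0.80) − (-0.40)(-0.35)] = 0.2200
  C_22 = (0.65)(0.80) − (-0.40)(-0.05) = 0.5000
  C_23 = −[(0.65)(-0.35) − (-0.10)(-0.05)] = 0.2325
  C_31 = (-0.10)(-0.20) − (-0.40)(0.70) = 0.3000
  C_32 = −[(0.65)(-0.20) − (-0.40)(-0.15)] = 0.1900
  C_33 = (0.65)(0.70) − (-0.10)(-0.15) = 0.4400
det(I−A) = Σ_j (I−A)_1j·C_1j = (0.65)(0.4900) + (-0.10)(0.1300) + (-0.40)(0.0875) = 0.2705
adj(I−A) = Cᵀ =
  [ 0.4900   0.2200   0.3000]
  [ 0.1300   0.5000   0.1900]
  [ 0.0875   0.2325   0.4400]
(I − A)⁻¹ = adj(I−A) / det(I−A) ≈
  [   1.81146     0.81331     1.10906]
  [   0.48059     1.84843     0.70240]
  [   0.32348     0.85952     1.62662]
The output multiplier for sector j is the column-j sum of the Leontief inverse (I − A)⁻¹ = adj(I−A) / det(I−A).
Column E of adj(I−A): (0.4900, 0.1300, 0.0875); det(I−A) = 0.2705.
m_E = (0.4900 + 0.1300 + 0.0875) / 0.2705 = 0.7075 / 0.2705 ≈ 2.6155.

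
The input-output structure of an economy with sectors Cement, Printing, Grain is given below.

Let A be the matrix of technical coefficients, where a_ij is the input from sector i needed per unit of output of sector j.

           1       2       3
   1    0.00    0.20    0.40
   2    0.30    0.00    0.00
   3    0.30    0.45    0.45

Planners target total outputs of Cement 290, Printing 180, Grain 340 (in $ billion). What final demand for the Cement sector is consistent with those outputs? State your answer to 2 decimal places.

d_1 = 118.00

I − A =
  [   1.00    -0.20    -0.40]
  [  -0.30     1.00     0.00]
  [  -0.30    -0.45     0.55]
d = (I − A) x:
  d_1 = (+1.00)·290 + (-0.20)·180 + (-0.40)·340 = 118.00
  d_2 = (-0.30)·290 + (+1.00)·180 + (+0.00)·340 = 93.00
  d_3 = (-0.30)·290 + (-0.45)·180 + (+0.55)·340 = 19.00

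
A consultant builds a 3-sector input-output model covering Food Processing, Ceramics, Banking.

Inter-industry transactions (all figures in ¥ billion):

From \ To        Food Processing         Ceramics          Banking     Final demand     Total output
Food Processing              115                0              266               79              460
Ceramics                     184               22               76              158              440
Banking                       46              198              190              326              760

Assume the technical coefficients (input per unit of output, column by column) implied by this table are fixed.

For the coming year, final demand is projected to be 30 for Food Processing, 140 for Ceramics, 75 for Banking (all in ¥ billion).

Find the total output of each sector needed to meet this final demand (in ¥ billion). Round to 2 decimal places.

Technical coefficients a_ij = z_ij / X_j:
  a_11 = 115/460 = 0.25, a_21 = 184/460 = 0.40, a_31 = 46/460 = 0.10
  a_12 = 0/440 = 0.00, a_22 = 22/440 = 0.05, a_32 = 198/440 = 0.45
  a_13 = 266/760 = 0.35, a_23 = 76/760 = 0.10, a_33 = 190/760 = 0.25
I − A =
  [   0.75     0.00    -0.35]
  [  -0.40     0.95    -0.10]
  [  -0.10    -0.45     0.75]
Cofactors of I−A, C_ij = (−1)^(i+j)·(minor ij) (rows/columns in the sector order above):
  C_11 = (0.95)(0.75) − (-0.10)(-0.45) = 0.6675
  C_12 = −[(-0.40)(0.75) − (-0.10)(-0.10)] = 0.3100
  C_13 = (-0.40)(-0.45) − (0.95)(-0.10) = 0.2750
  C_21 = −[(0.00)(0.75) − (-0.35)(-0.45)] = 0.1575
  C_22 = (0.75)(0.75) − (-0.35)(-0.10) = 0.5275
  C_23 = −[(0.75)(-0.45) − (0.00)(-0.10)] = 0.3375
  C_31 = (0.00)(-0.10) − (-0.35)(0.95) = 0.3325
  C_32 = −[(0.75)(-0.10) − (-0.35)(-0.40)] = 0.2150
  C_33 = (0.75)(0.95) − (0.00)(-0.40) = 0.7125
det(I−A) = Σ_j (I−A)_1j·C_1j = (0.75)(0.6675) + (0.00)(0.3100) + (-0.35)(0.2750) = 0.404375
adj(I−A) = Cᵀ =
  [ 0.6675   0.1575   0.3325]
  [ 0.3100   0.5275   0.2150]
  [ 0.2750   0.3375   0.7125]
(I − A)⁻¹ = adj(I−A) / det(I−A) ≈
  [   1.6507     0.3895     0.8223]
  [   0.7666     1.3045     0.5317]
  [   0.6801     0.8346     1.7620]
x = (I − A)⁻¹ d = adj(I−A)·d / det(I−A), with det(I−A) = 0.404375:
  x_1 = (0.6675·30 + 0.1575·140 + 0.3325·75) / 0.404375 = 67.0125 / 0.404375 ≈ 165.72
  x_2 = (0.3100·30 + 0.5275·140 + 0.2150·75) / 0.404375 = 99.275 / 0.404375 ≈ 245.50
  x_3 = (0.2750·30 + 0.3375·140 + 0.7125·75) / 0.404375 = 108.9375 / 0.404375 ≈ 269.40

x_1 = 165.72, x_2 = 245.50, x_3 = 269.40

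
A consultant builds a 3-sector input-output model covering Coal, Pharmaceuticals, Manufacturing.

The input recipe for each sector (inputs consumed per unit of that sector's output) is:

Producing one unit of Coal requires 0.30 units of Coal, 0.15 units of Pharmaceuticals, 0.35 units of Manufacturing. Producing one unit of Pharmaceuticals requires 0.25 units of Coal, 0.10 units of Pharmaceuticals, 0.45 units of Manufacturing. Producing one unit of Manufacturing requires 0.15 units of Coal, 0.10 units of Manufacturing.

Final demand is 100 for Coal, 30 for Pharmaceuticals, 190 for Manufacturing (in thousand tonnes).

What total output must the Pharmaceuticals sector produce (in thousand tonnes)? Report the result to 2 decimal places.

x_2 = 73.76

I − A =
  [   0.70    -0.25    -0.15]
  [  -0.15     0.90     0.00]
  [  -0.35    -0.45     0.90]
Cofactors of I−A, C_ij = (−1)^(i+j)·(minor ij) (rows/columns in the sector order above):
  C_11 = (0.90)(0.90) − (0.00)(-0.45) = 0.8100
  C_12 = −[(-0.15)(0.90) − (0.00)(-0.35)] = 0.1350
  C_13 = (-0.15)(-0.45) − (0.90)(-0.35) = 0.3825
  C_21 = −[(-0.25)(0.90) − (-0.15)(-0.45)] = 0.2925
  C_22 = (0.70)(0.90) − (-0.15)(-0.35) = 0.5775
  C_23 = −[(0.70)(-0.45) − (-0.25)(-0.35)] = 0.4025
  C_31 = (-0.25)(0.00) − (-0.15)(0.90) = 0.1350
  C_32 = −[(0.70)(0.00) − (-0.15)(-0.15)] = 0.0225
  C_33 = (0.70)(0.90) − (-0.25)(-0.15) = 0.5925
det(I−A) = Σ_j (I−A)_1j·C_1j = (0.70)(0.8100) + (-0.25)(0.1350) + (-0.15)(0.3825) = 0.475875
adj(I−A) = Cᵀ =
  [ 0.8100   0.2925   0.1350]
  [ 0.1350   0.5775   0.0225]
  [ 0.3825   0.4025   0.5925]
(I − A)⁻¹ = adj(I−A) / det(I−A) ≈
  [   1.7021     0.6147     0.2837]
  [   0.2837     1.2136     0.0473]
  [   0.8038     0.8458     1.2451]
x = (I − A)⁻¹ d = adj(I−A)·d / det(I−A), with det(I−A) = 0.475875:
  x_1 = (0.8100·100 + 0.2925·30 + 0.1350·190) / 0.475875 = 115.425 / 0.475875 ≈ 242.55
  x_2 = (0.1350·100 + 0.5775·30 + 0.0225·190) / 0.475875 = 35.10 / 0.475875 ≈ 73.76
  x_3 = (0.3825·100 + 0.4025·30 + 0.5925·190) / 0.475875 = 162.90 / 0.475875 ≈ 342.32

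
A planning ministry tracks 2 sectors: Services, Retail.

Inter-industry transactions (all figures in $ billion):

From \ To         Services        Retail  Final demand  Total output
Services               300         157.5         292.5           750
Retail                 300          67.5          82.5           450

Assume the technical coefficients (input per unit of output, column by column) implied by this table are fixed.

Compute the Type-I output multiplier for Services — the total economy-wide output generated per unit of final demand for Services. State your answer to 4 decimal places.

Technical coefficients a_ij = z_ij / X_j:
  a_11 = 300/750 = 0.40, a_21 = 300/750 = 0.40
  a_12 = 157.5/450 = 0.35, a_22 = 67.5/450 = 0.15
I − A =
  [   0.60    -0.35]
  [  -0.40     0.85]
det(I−A) = (0.60)(0.85) − (-0.35)(-0.40) = 0.3700
adj(I−A) = [[0.85, 0.35], [0.40, 0.60]]
(I − A)⁻¹ = adj(I−A) / det(I−A) ≈
  [   2.29730     0.94595]
  [   1.08108     1.62162]
The output multiplier for sector j is the column-j sum of the Leontief inverse (I − A)⁻¹ = adj(I−A) / det(I−A).
Column 1 of adj(I−A): (0.85, 0.40); det(I−A) = 0.3700.
m_1 = (0.85 + 0.40) / 0.3700 = 1.25 / 0.3700 ≈ 3.3784.

m_1 = 3.3784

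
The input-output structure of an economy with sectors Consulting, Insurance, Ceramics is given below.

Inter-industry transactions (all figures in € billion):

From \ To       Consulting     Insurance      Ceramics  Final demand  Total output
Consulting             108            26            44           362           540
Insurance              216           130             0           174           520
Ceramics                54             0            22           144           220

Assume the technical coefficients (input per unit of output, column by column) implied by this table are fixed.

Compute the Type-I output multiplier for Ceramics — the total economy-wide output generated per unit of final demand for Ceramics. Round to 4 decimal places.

Technical coefficients a_ij = z_ij / X_j:
  a_11 = 108/540 = 0.20, a_21 = 216/540 = 0.40, a_31 = 54/540 = 0.10
  a_12 = 26/520 = 0.05, a_22 = 130/520 = 0.25, a_32 = 0/520 = 0.00
  a_13 = 44/220 = 0.20, a_23 = 0/220 = 0.00, a_33 = 22/220 = 0.10
I − A =
  [   0.80    -0.05    -0.20]
  [  -0.40     0.75     0.00]
  [  -0.10     0.00     0.90]
Cofactors of I−A, C_ij = (−1)^(i+j)·(minor ij) (rows/columns in the sector order above):
  C_11 = (0.75)(0.90) − (0.00)(0.00) = 0.6750
  C_12 = −[(-0.40)(0.90) − (0.00)(-0.10)] = 0.3600
  C_13 = (-0.40)(0.00) − (0.75)(-0.10) = 0.0750
  C_21 = −[(-0.05)(0.90) − (-0.20)(0.00)] = 0.0450
  C_22 = (0.80)(0.90) − (-0.20)(-0.10) = 0.7000
  C_23 = −[(0.80)(0.00) − (-0.05)(-0.10)] = 0.0050
  C_31 = (-0.05)(0.00) − (-0.20)(0.75) = 0.1500
  C_32 = −[(0.80)(0.00) − (-0.20)(-0.40)] = 0.0800
  C_33 = (0.80)(0.75) − (-0.05)(-0.40) = 0.5800
det(I−A) = Σ_j (I−A)_1j·C_1j = (0.80)(0.6750) + (-0.05)(0.3600) + (-0.20)(0.0750) = 0.5070
adj(I−A) = Cᵀ =
  [ 0.6750   0.0450   0.1500]
  [ 0.3600   0.7000   0.0800]
  [ 0.0750   0.0050   0.5800]
(I − A)⁻¹ = adj(I−A) / det(I−A) ≈
  [   1.33136     0.08876     0.29586]
  [   0.71006     1.38067     0.15779]
  [   0.14793     0.00986     1.14398]
The output multiplier for sector j is the column-j sum of the Leontief inverse (I − A)⁻¹ = adj(I−A) / det(I−A).
Column 3 of adj(I−A): (0.1500, 0.0800, 0.5800); det(I−A) = 0.5070.
m_3 = (0.1500 + 0.0800 + 0.5800) / 0.5070 = 0.81 / 0.5070 ≈ 1.5976.

m_3 = 1.5976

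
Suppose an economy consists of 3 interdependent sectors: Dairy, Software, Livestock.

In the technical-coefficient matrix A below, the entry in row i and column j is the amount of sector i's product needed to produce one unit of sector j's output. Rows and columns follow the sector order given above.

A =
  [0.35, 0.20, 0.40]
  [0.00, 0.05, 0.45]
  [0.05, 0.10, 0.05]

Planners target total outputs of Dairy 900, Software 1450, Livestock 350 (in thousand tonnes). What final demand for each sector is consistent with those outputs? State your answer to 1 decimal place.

I − A =
  [   0.65    -0.20    -0.40]
  [   0.00     0.95    -0.45]
  [  -0.05    -0.10     0.95]
d = (I − A) x:
  d_1 = (+0.65)·900 + (-0.20)·1450 + (-0.40)·350 = 155.0
  d_2 = (+0.00)·900 + (+0.95)·1450 + (-0.45)·350 = 1220.0
  d_3 = (-0.05)·900 + (-0.10)·1450 + (+0.95)·350 = 142.5

d_1 = 155.0, d_2 = 1220.0, d_3 = 142.5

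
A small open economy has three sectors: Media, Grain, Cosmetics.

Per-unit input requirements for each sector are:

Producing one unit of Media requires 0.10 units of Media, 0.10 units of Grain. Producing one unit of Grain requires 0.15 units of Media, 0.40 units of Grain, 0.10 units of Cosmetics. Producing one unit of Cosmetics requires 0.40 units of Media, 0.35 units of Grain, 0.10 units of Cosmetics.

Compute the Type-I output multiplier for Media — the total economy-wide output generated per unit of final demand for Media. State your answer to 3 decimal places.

I − A =
  [   0.90    -0.15    -0.40]
  [  -0.10     0.60    -0.35]
  [   0.00    -0.10     0.90]
Cofactors of I−A, C_ij = (−1)^(i+j)·(minor ij) (rows/columns in the sector order above):
  C_11 = (0.60)(0.90) − (-0.35)(-0.10) = 0.5050
  C_12 = −[(-0.10)(0.90) − (-0.35)(0.00)] = 0.0900
  C_13 = (-0.10)(-0.10) − (0.60)(0.00) = 0.0100
  C_21 = −[(-0.15)(0.90) − (-0.40)(-0.10)] = 0.1750
  C_22 = (0.90)(0.90) − (-0.40)(0.00) = 0.8100
  C_23 = −[(0.90)(-0.10) − (-0.15)(0.00)] = 0.0900
  C_31 = (-0.15)(-0.35) − (-0.40)(0.60) = 0.2925
  C_32 = −[(0.90)(-0.35) − (-0.40)(-0.10)] = 0.3550
  C_33 = (0.90)(0.60) − (-0.15)(-0.10) = 0.5250
det(I−A) = Σ_j (I−A)_1j·C_1j = (0.90)(0.5050) + (-0.15)(0.0900) + (-0.40)(0.0100) = 0.4370
adj(I−A) = Cᵀ =
  [ 0.5050   0.1750   0.2925]
  [ 0.0900   0.8100   0.3550]
  [ 0.0100   0.0900   0.5250]
(I − A)⁻¹ = adj(I−A) / det(I−A) ≈
  [   1.1556     0.4005     0.6693]
  [   0.2059     1.8535     0.8124]
  [   0.0229     0.2059     1.2014]
The output multiplier for sector j is the column-j sum of the Leontief inverse (I − A)⁻¹ = adj(I−A) / det(I−A).
Column M of adj(I−A): (0.5050, 0.0900, 0.0100); det(I−A) = 0.4370.
m_M = (0.5050 + 0.0900 + 0.0100) / 0.4370 = 0.605 / 0.4370 ≈ 1.384.

m_M = 1.384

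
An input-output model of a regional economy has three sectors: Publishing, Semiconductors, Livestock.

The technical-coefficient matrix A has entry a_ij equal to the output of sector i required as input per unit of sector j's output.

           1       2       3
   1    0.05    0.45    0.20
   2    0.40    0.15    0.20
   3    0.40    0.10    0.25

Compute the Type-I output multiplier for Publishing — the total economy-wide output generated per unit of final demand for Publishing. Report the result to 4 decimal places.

m_1 = 4.0559

I − A =
  [   0.95    -0.45    -0.20]
  [  -0.40     0.85    -0.20]
  [  -0.40    -0.10     0.75]
Cofactors of I−A, C_ij = (−1)^(i+j)·(minor ij) (rows/columns in the sector order above):
  C_11 = (0.85)(0.75) − (-0.20)(-0.10) = 0.6175
  C_12 = −[(-0.40)(0.75) − (-0.20)(-0.40)] = 0.3800
  C_13 = (-0.40)(-0.10) − (0.85)(-0.40) = 0.3800
  C_21 = −[(-0.45)(0.75) − (-0.20)(-0.10)] = 0.3575
  C_22 = (0.95)(0.75) − (-0.20)(-0.40) = 0.6325
  C_23 = −[(0.95)(-0.10) − (-0.45)(-0.40)] = 0.2750
  C_31 = (-0.45)(-0.20) − (-0.20)(0.85) = 0.2600
  C_32 = −[(0.95)(-0.20) − (-0.20)(-0.40)] = 0.2700
  C_33 = (0.95)(0.85) − (-0.45)(-0.40) = 0.6275
det(I−A) = Σ_j (I−A)_1j·C_1j = (0.95)(0.6175) + (-0.45)(0.3800) + (-0.20)(0.3800) = 0.339625
adj(I−A) = Cᵀ =
  [ 0.6175   0.3575   0.2600]
  [ 0.3800   0.6325   0.2700]
  [ 0.3800   0.2750   0.6275]
(I − A)⁻¹ = adj(I−A) / det(I−A) ≈
  [   1.81818     1.05263     0.76555]
  [   1.11888     1.86235     0.79499]
  [   1.11888     0.80972     1.84763]
The output multiplier for sector j is the column-j sum of the Leontief inverse (I − A)⁻¹ = adj(I−A) / det(I−A).
Column 1 of adj(I−A): (0.6175, 0.3800, 0.3800); det(I−A) = 0.339625.
m_1 = (0.6175 + 0.3800 + 0.3800) / 0.339625 = 1.3775 / 0.339625 ≈ 4.0559.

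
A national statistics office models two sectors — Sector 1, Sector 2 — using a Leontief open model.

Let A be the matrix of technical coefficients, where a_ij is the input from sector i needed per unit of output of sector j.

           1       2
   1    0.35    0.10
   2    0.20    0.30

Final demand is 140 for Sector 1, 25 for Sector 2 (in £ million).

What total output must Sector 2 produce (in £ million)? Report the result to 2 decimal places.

I − A =
  [   0.65    -0.10]
  [  -0.20     0.70]
det(I−A) = (0.65)(0.70) − (-0.10)(-0.20) = 0.4350
adj(I−A) = [[0.70, 0.10], [0.20, 0.65]]
(I − A)⁻¹ = adj(I−A) / det(I−A) ≈
  [   1.6092     0.2299]
  [   0.4598     1.4943]
x = (I − A)⁻¹ d = adj(I−A)·d / det(I−A), with det(I−A) = 0.4350:
  x_1 = (0.70·140 + 0.10·25) / 0.4350 = 100.50 / 0.4350 ≈ 231.03
  x_2 = (0.20·140 + 0.65·25) / 0.4350 = 44.25 / 0.4350 ≈ 101.72

x_2 = 101.72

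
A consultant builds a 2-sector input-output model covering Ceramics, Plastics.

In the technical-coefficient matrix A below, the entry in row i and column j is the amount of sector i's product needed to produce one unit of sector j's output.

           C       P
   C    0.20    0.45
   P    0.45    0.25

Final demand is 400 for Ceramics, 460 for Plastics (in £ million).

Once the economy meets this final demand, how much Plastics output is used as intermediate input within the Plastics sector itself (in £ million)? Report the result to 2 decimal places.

I − A =
  [   0.80    -0.45]
  [  -0.45     0.75]
det(I−A) = (0.80)(0.75) − (-0.45)(-0.45) = 0.3975
adj(I−A) = [[0.75, 0.45], [0.45, 0.80]]
(I − A)⁻¹ = adj(I−A) / det(I−A) ≈
  [   1.8868     1.1321]
  [   1.1321     2.0126]
First solve x = (I − A)⁻¹ d = adj(I−A)·d / det(I−A); in particular x_P = (0.45·400 + 0.80·460) / 0.3975 = 548.00 / 0.3975 ≈ 1378.6164.
Intermediate flow from P to P: z_PP = a_PP · x_P = 0.25 × 548.00 / 0.3975 = 137.00 / 0.3975 ≈ 344.65.

z_PP = 344.65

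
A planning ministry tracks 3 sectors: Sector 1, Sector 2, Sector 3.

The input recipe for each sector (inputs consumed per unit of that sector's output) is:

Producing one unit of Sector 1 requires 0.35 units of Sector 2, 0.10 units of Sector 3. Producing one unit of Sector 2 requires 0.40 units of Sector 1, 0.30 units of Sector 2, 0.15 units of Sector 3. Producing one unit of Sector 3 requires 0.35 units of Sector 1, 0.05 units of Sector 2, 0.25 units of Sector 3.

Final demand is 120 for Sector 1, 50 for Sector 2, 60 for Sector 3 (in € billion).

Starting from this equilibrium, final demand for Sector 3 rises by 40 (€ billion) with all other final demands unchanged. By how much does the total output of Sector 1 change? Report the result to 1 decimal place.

I − A =
  [   1.00    -0.40    -0.35]
  [  -0.35     0.70    -0.05]
  [  -0.10    -0.15     0.75]
Cofactors of I−A, C_ij = (−1)^(i+j)·(minor ij) (rows/columns in the sector order above):
  C_11 = (0.70)(0.75) − (-0.05)(-0.15) = 0.5175
  C_12 = −[(-0.35)(0.75) − (-0.05)(-0.10)] = 0.2675
  C_13 = (-0.35)(-0.15) − (0.70)(-0.10) = 0.1225
  C_21 = −[(-0.40)(0.75) − (-0.35)(-0.15)] = 0.3525
  C_22 = (1.00)(0.75) − (-0.35)(-0.10) = 0.7150
  C_23 = −[(1.00)(-0.15) − (-0.40)(-0.10)] = 0.1900
  C_31 = (-0.40)(-0.05) − (-0.35)(0.70) = 0.2650
  C_32 = −[(1.00)(-0.05) − (-0.35)(-0.35)] = 0.1725
  C_33 = (1.00)(0.70) − (-0.40)(-0.35) = 0.5600
det(I−A) = Σ_j (I−A)_1j·C_1j = (1.00)(0.5175) + (-0.40)(0.2675) + (-0.35)(0.1225) = 0.367625
adj(I−A) = Cᵀ =
  [ 0.5175   0.3525   0.2650]
  [ 0.2675   0.7150   0.1725]
  [ 0.1225   0.1900   0.5600]
(I − A)⁻¹ = adj(I−A) / det(I−A) ≈
  [   1.4077     0.9589     0.7208]
  [   0.7276     1.9449     0.4692]
  [   0.3332     0.5168     1.5233]
Δx = (I − A)⁻¹ Δd with Δd having +40 in the Sector 3 component and 0 elsewhere.
So Δx_1 = L_13 · (+40), where L_13 = adj(I−A)_13 / det(I−A) = 0.2650 / 0.367625.
Δx_1 = 0.2650 × (+40) / 0.367625 = 10.60 / 0.367625 ≈ 28.8.

Δx_1 = 28.8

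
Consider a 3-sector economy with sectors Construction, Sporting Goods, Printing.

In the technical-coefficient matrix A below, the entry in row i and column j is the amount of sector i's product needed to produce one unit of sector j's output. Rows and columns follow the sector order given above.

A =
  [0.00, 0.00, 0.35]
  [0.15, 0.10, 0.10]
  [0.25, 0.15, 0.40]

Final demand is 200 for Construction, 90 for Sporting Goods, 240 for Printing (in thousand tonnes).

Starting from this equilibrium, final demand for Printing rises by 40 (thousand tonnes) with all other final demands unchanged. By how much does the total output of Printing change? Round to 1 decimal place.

Δx_P = 82.1

I − A =
  [   1.00     0.00    -0.35]
  [  -0.15     0.90    -0.10]
  [  -0.25    -0.15     0.60]
Cofactors of I−A, C_ij = (−1)^(i+j)·(minor ij) (rows/columns in the sector order above):
  C_11 = (0.90)(0.60) − (-0.10)(-0.15) = 0.5250
  C_12 = −[(-0.15)(0.60) − (-0.10)(-0.25)] = 0.1150
  C_13 = (-0.15)(-0.15) − (0.90)(-0.25) = 0.2475
  C_21 = −[(0.00)(0.60) − (-0.35)(-0.15)] = 0.0525
  C_22 = (1.00)(0.60) − (-0.35)(-0.25) = 0.5125
  C_23 = −[(1.00)(-0.15) − (0.00)(-0.25)] = 0.1500
  C_31 = (0.00)(-0.10) − (-0.35)(0.90) = 0.3150
  C_32 = −[(1.00)(-0.10) − (-0.35)(-0.15)] = 0.1525
  C_33 = (1.00)(0.90) − (0.00)(-0.15) = 0.9000
det(I−A) = Σ_j (I−A)_1j·C_1j = (1.00)(0.5250) + (0.00)(0.1150) + (-0.35)(0.2475) = 0.438375
adj(I−A) = Cᵀ =
  [ 0.5250   0.0525   0.3150]
  [ 0.1150   0.5125   0.1525]
  [ 0.2475   0.1500   0.9000]
(I − A)⁻¹ = adj(I−A) / det(I−A) ≈
  [   1.1976     0.1198     0.7186]
  [   0.2623     1.1691     0.3479]
  [   0.5646     0.3422     2.0530]
Δx = (I − A)⁻¹ Δd with Δd having +40 in the Printing component and 0 elsewhere.
So Δx_P = L_PP · (+40), where L_PP = adj(I−A)_PP / det(I−A) = 0.9000 / 0.438375.
Δx_P = 0.9000 × (+40) / 0.438375 = 36.00 / 0.438375 ≈ 82.1.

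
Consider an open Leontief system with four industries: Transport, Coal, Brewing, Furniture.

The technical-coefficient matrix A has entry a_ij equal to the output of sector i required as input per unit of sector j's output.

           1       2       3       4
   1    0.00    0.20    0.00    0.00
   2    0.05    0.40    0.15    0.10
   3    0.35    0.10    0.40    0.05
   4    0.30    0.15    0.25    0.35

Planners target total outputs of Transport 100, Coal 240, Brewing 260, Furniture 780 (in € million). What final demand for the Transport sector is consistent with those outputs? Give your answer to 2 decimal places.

d_1 = 52.00

I − A =
  [   1.00    -0.20     0.00     0.00]
  [  -0.05     0.60    -0.15    -0.10]
  [  -0.35    -0.10     0.60    -0.05]
  [  -0.30    -0.15    -0.25     0.65]
d = (I − A) x:
  d_1 = (+1.00)·100 + (-0.20)·240 + (+0.00)·260 + (+0.00)·780 = 52.00
  d_2 = (-0.05)·100 + (+0.60)·240 + (-0.15)·260 + (-0.10)·780 = 22.00
  d_3 = (-0.35)·100 + (-0.10)·240 + (+0.60)·260 + (-0.05)·780 = 58.00
  d_4 = (-0.30)·100 + (-0.15)·240 + (-0.25)·260 + (+0.65)·780 = 376.00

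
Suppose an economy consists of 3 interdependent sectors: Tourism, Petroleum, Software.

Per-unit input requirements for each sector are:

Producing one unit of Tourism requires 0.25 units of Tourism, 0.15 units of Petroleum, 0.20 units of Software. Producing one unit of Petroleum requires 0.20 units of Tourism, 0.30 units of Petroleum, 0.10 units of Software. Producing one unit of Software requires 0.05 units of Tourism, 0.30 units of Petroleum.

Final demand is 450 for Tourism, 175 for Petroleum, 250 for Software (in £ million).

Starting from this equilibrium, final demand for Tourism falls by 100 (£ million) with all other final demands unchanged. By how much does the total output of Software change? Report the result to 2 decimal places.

I − A =
  [   0.75    -0.20    -0.05]
  [  -0.15     0.70    -0.30]
  [  -0.20    -0.10     1.00]
Cofactors of I−A, C_ij = (−1)^(i+j)·(minor ij) (rows/columns in the sector order above):
  C_11 = (0.70)(1.00) − (-0.30)(-0.10) = 0.6700
  C_12 = −[(-0.15)(1.00) − (-0.30)(-0.20)] = 0.2100
  C_13 = (-0.15)(-0.10) − (0.70)(-0.20) = 0.1550
  C_21 = −[(-0.20)(1.00) − (-0.05)(-0.10)] = 0.2050
  C_22 = (0.75)(1.00) − (-0.05)(-0.20) = 0.7400
  C_23 = −[(0.75)(-0.10) − (-0.20)(-0.20)] = 0.1150
  C_31 = (-0.20)(-0.30) − (-0.05)(0.70) = 0.0950
  C_32 = −[(0.75)(-0.30) − (-0.05)(-0.15)] = 0.2325
  C_33 = (0.75)(0.70) − (-0.20)(-0.15) = 0.4950
det(I−A) = Σ_j (I−A)_1j·C_1j = (0.75)(0.6700) + (-0.20)(0.2100) + (-0.05)(0.1550) = 0.45275
adj(I−A) = Cᵀ =
  [ 0.6700   0.2050   0.0950]
  [ 0.2100   0.7400   0.2325]
  [ 0.1550   0.1150   0.4950]
(I − A)⁻¹ = adj(I−A) / det(I−A) ≈
  [   1.4798     0.4528     0.2098]
  [   0.4638     1.6345     0.5135]
  [   0.3424     0.2540     1.0933]
Δx = (I − A)⁻¹ Δd with Δd having -100 in the Tourism component and 0 elsewhere.
So Δx_S = L_ST · (-100), where L_ST = adj(I−A)_ST / det(I−A) = 0.1550 / 0.45275.
Δx_S = 0.1550 × (-100) / 0.45275 = -15.50 / 0.45275 ≈ -34.24.

Δx_S = -34.24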